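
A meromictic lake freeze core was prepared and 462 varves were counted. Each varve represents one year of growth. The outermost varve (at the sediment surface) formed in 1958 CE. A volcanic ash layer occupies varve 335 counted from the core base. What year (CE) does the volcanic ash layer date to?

462 − 335 = 127 varves lie beyond the volcanic ash layer toward the sediment surface.
The varve at the sediment surface is 1958 CE, so the volcanic ash layer dates to 1958 − 127 = 1831 CE.

1831 CE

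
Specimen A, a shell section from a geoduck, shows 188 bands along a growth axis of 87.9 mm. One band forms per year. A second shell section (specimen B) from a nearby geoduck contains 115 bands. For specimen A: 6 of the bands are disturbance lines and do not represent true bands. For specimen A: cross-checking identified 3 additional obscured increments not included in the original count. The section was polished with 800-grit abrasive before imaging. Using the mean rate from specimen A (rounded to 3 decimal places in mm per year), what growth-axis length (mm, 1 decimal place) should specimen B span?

Specimen A: correcting the raw count gives 188 − 6 + 3 = 185 true bands.
A: Mean rate = 87.9 mm / 185 years ≈ 0.475 mm/yr.
Length of B = 0.475 × 115 = 54.6 mm.

54.6 mm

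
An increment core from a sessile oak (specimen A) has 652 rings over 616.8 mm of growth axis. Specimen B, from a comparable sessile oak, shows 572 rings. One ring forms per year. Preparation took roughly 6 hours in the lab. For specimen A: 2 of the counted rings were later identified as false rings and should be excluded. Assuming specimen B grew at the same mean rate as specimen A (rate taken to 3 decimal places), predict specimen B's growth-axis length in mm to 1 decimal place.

Specimen A: true ring count = 652 − 2 = 650.
A: Extension rate ≈ 616.8 / 650 = 0.949 mm/year.
Length of B = 0.949 × 572 = 542.8 mm.

542.8 mm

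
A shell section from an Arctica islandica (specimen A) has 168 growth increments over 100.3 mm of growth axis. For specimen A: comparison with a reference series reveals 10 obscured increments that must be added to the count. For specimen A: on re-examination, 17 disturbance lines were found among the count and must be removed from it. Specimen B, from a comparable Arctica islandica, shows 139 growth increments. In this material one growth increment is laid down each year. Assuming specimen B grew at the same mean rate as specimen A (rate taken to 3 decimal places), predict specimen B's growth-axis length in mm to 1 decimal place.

86.6 mm

Specimen A: adjusted count: 168 − 17 + 10 = 161 growth increments.
A: Mean rate = 100.3 mm / 161 years ≈ 0.623 mm per year.
B's length ≈ 0.623 × 139 = 86.6 mm.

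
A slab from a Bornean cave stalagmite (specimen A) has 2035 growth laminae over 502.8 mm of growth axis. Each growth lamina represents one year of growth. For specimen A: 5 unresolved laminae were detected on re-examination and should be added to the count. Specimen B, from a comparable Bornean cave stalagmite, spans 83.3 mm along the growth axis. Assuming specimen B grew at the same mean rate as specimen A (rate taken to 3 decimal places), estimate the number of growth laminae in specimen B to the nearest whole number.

Specimen A: adjusted count: 2035 + 5 = 2040 growth laminae.
A: 502.8 mm over 2040 years gives 502.8 / 2040 ≈ 0.246 mm per year.
For B, 83.3 / 0.246 = 338.62 years ≈ 339 growth laminae.

339 growth laminae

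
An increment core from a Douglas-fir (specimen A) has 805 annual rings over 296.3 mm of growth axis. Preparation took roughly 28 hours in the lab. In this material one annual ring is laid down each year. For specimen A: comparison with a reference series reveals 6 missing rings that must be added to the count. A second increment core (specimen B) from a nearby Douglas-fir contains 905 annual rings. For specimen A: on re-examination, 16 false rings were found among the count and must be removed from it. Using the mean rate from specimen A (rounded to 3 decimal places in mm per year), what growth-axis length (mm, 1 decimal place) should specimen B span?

Specimen A: after corrections the count is 805 − 16 + 6 = 795 annual rings.
A: 296.3 mm over 795 years gives 296.3 / 795 ≈ 0.373 mm/yr.
B's length ≈ 0.373 × 905 = 337.6 mm.

337.6 mm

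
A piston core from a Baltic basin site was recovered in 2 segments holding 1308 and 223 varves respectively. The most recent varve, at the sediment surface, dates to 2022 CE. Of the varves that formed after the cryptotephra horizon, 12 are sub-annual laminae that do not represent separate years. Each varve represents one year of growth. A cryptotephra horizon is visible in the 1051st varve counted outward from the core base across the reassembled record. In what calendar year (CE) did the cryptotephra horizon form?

1554 CE

Total varves = 1308 + 223 = 1531.
The cryptotephra horizon sits at varve 1051 from the core base, so 1531 − 1051 = 480 varves formed after it.
480 − 12 false = 468 true varves after the cryptotephra horizon.
Counting back 468 years from 2022 CE places the cryptotephra horizon in 2022 − 468 = 1554 CE.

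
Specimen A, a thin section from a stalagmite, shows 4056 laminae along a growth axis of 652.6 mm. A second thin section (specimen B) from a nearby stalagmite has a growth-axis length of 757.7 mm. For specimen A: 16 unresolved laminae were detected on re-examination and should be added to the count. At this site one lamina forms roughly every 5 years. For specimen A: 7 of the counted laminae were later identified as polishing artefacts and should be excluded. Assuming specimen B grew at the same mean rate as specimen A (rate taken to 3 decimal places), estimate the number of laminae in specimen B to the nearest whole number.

4736 laminae

Specimen A: true lamina count = 4056 − 7 + 16 = 4065.
Specimen A: 4065 laminae at 5 years each span 4065 × 5 = 20325 years.
A: 652.6 mm over 20325 years gives 652.6 / 20325 ≈ 0.032 mm/year.
Specimen B: 757.7 mm / 0.032 mm per year = 23678.12 years; at 5 years per lamina that is 23678.12 / 5 ≈ 4736 laminae.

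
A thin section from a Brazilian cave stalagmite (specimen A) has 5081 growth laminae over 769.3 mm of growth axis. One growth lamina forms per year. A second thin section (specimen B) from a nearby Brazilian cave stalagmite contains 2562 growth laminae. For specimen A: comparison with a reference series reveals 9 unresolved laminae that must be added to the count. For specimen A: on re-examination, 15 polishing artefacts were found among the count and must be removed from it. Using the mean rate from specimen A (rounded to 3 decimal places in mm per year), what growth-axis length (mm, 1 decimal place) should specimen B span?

389.4 mm

Specimen A: after corrections the count is 5081 − 15 + 9 = 5075 growth laminae.
A: Mean rate = 769.3 mm / 5075 years ≈ 0.152 mm/year.
B's length ≈ 0.152 × 2562 = 389.4 mm.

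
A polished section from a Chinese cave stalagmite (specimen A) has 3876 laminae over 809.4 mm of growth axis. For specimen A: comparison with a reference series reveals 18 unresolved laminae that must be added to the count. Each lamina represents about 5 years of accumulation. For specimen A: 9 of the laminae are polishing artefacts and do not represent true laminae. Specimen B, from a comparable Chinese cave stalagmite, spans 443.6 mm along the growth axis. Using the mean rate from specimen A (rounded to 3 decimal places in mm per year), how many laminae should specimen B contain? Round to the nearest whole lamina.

Specimen A: adjusted count: 3876 − 9 + 18 = 3885 laminae.
Specimen A: 3885 laminae at 5 years each span 3885 × 5 = 19425 years.
A: Mean rate = 809.4 mm / 19425 years ≈ 0.042 mm per year.
For B, 443.6 / 0.042 = 10561.90 years; at 5 years per lamina that is 10561.90 / 5 ≈ 2112 laminae.

2112 laminae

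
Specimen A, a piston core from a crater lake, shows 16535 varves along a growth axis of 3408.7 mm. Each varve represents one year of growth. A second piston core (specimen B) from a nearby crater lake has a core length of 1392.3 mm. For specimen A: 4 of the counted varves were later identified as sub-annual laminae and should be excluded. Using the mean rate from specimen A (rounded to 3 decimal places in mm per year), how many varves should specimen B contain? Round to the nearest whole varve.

Specimen A: after corrections the count is 16535 − 4 = 16531 varves.
A: 3408.7 mm over 16531 years gives 3408.7 / 16531 ≈ 0.206 mm/year.
Specimen B: 1392.3 mm / 0.206 mm per year = 6758.74 years ≈ 6759 varves.

6759 varves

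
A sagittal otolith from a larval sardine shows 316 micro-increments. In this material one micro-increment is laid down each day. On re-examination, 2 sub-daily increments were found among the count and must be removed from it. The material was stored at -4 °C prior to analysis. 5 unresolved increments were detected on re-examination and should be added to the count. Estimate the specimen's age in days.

Adjusted count: 316 − 2 + 5 = 319 micro-increments.
One micro-increment per day makes the duration 319 days.

319 days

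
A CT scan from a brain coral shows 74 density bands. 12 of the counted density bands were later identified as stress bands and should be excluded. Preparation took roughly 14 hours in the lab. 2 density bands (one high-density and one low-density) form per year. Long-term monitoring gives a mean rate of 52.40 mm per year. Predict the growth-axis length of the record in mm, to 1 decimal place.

1624.4 mm

True density band count = 74 − 12 = 62.
With 2 density bands per year, 62 / 2 = 31 years.
31 years at 52.40 mm/year gives 52.40 × 31 = 1624.4 mm.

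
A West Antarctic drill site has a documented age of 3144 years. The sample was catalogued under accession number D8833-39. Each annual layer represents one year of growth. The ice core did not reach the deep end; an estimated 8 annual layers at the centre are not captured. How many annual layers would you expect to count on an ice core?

3136 annual layers

At one annual layer per year, 3144 years correspond to 3144 annual layers.
Less the 8 uncaptured annual layers: 3144 − 8 = 3136.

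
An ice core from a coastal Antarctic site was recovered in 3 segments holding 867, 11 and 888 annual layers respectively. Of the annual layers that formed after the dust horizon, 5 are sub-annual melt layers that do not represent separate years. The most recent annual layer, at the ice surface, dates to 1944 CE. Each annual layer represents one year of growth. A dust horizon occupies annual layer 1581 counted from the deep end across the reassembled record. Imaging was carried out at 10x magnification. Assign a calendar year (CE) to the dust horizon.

1764 CE

Total annual layers = 867 + 11 + 888 = 1766.
The dust horizon sits at annual layer 1581 from the deep end, so 1766 − 1581 = 185 annual layers formed after it.
Excluding 5 false annual layers: 185 − 5 = 180.
The annual layer at the ice surface is 1944 CE, so the dust horizon dates to 1944 − 180 = 1764 CE.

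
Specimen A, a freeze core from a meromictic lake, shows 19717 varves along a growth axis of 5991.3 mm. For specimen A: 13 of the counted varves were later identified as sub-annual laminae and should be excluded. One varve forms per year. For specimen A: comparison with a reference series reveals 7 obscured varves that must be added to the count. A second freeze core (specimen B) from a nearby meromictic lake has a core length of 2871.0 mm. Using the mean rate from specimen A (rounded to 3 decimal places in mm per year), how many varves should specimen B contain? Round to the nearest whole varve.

9444 varves

Specimen A: true varve count = 19717 − 13 + 7 = 19711.
A: Extension rate ≈ 5991.3 / 19711 = 0.304 mm/year.
Specimen B: 2871.0 mm / 0.304 mm per year = 9444.08 years ≈ 9444 varves.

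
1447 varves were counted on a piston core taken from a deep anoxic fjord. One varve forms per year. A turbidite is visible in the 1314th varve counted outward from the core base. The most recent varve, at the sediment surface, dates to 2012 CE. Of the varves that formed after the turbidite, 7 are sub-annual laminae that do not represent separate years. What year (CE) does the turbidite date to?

1886 CE

1447 − 1314 = 133 varves lie beyond the turbidite toward the sediment surface.
133 − 7 false = 126 true varves after the turbidite.
Counting back 126 years from 2012 CE places the turbidite in 2012 − 126 = 1886 CE.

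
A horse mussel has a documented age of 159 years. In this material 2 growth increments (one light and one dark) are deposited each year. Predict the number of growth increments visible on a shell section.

318 growth increments

159 years at 2 growth increments per year gives 159 × 2 = 318 growth increments.
So 318 growth increments should be present.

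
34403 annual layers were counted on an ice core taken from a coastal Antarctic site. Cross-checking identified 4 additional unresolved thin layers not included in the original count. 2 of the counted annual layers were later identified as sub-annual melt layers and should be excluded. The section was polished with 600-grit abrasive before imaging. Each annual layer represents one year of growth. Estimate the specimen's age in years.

Correcting the raw count gives 34403 − 2 + 4 = 34405 true annual layers.
One annual layer per year makes the duration 34405 years.

34405 years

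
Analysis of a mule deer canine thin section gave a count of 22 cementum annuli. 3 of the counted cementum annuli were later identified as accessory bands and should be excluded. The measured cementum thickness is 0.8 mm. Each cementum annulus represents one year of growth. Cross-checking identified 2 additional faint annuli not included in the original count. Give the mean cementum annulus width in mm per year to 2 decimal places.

After corrections the count is 22 − 3 + 2 = 21 cementum annuli.
Extension rate ≈ 0.8 / 21 = 0.04 mm per year.

0.04 mm per year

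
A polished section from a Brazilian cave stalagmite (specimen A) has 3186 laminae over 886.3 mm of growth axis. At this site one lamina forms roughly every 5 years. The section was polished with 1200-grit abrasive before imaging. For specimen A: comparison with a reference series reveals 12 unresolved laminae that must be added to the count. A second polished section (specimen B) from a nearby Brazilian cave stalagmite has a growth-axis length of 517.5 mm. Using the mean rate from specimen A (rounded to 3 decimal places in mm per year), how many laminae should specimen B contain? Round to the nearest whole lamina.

Specimen A: after corrections the count is 3186 + 12 = 3198 laminae.
Specimen A: at 5 years per lamina, 3198 × 5 = 15990 years.
A: 886.3 mm over 15990 years gives 886.3 / 15990 ≈ 0.055 mm/yr.
B spans 517.5 / 0.055 = 9409.09 years; at 5 years per lamina that is 9409.09 / 5 ≈ 1882 laminae.

1882 laminae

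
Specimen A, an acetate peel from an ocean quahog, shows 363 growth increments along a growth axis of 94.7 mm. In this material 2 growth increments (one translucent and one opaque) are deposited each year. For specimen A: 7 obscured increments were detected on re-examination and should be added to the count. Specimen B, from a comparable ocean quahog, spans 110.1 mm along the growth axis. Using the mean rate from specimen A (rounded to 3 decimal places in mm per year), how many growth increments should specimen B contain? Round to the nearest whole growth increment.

430 growth increments

Specimen A: correcting the raw count gives 363 + 7 = 370 true growth increments.
Specimen A: with 2 growth increments per year, 370 / 2 = 185 years.
A: Extension rate ≈ 94.7 / 185 = 0.512 mm/year.
B spans 110.1 / 0.512 = 215.04 years; at 2 growth increments per year that is 215.04 × 2 ≈ 430 growth increments.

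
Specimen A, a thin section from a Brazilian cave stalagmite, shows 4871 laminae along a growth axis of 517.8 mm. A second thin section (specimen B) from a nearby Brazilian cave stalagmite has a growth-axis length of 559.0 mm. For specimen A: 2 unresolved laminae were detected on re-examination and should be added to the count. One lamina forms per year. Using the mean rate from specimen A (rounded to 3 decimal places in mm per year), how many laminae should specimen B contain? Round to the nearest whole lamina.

5274 laminae

Specimen A: correcting the raw count gives 4871 + 2 = 4873 true laminae.
A: Extension rate ≈ 517.8 / 4873 = 0.106 mm/yr.
B spans 559.0 / 0.106 = 5273.58 years ≈ 5274 laminae.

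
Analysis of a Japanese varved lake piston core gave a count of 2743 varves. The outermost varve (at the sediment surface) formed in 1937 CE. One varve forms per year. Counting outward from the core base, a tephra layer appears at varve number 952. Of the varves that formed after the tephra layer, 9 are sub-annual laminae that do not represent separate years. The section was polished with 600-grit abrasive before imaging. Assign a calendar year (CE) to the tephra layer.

Between varve 952 and the sediment surface there are 2743 − 952 = 1791 varves.
1791 − 9 false = 1782 true varves after the tephra layer.
1937 − 1782 = 155 CE.

155 CE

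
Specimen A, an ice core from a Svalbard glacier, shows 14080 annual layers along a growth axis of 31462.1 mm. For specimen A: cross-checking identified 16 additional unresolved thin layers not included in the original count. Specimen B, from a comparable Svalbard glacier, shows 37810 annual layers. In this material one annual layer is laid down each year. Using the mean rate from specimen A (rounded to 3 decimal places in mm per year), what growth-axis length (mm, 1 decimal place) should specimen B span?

84391.9 mm

Specimen A: true annual layer count = 14080 + 16 = 14096.
A: 31462.1 mm over 14096 years gives 31462.1 / 14096 ≈ 2.232 mm per year.
For B, 2.232 mm/year × 37810 years = 84391.9 mm.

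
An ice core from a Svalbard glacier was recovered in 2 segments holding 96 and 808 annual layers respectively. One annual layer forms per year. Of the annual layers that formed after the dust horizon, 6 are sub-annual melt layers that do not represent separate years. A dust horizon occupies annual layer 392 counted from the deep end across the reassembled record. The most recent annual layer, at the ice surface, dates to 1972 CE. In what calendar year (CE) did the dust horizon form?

1466 CE

Total annual layers = 96 + 808 = 904.
The dust horizon sits at annual layer 392 from the deep end, so 904 − 392 = 512 annual layers formed after it.
Excluding 6 false annual layers: 512 − 6 = 506.
1972 − 506 = 1466 CE.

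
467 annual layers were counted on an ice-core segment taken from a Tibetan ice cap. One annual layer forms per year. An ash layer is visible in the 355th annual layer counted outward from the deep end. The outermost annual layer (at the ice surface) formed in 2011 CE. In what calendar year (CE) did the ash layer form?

Between annual layer 355 and the ice surface there are 467 − 355 = 112 annual layers.
Counting back 112 years from 2011 CE places the ash layer in 2011 − 112 = 1899 CE.

1899 CE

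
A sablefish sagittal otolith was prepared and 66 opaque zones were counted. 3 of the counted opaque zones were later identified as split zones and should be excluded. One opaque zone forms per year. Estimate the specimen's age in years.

63 yr

After corrections the count is 66 − 3 = 63 opaque zones.
At one opaque zone per year, that is 63 years.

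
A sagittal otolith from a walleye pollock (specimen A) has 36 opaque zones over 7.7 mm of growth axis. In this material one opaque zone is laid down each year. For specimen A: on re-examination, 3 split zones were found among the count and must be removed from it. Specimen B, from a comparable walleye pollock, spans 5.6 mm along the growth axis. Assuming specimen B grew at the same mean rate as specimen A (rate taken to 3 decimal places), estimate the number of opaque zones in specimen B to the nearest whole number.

Specimen A: after corrections the count is 36 − 3 = 33 opaque zones.
A: 7.7 mm over 33 years gives 7.7 / 33 ≈ 0.233 mm/yr.
Specimen B: 5.6 mm / 0.233 mm per year = 24.03 years ≈ 24 opaque zones.

24 opaque zones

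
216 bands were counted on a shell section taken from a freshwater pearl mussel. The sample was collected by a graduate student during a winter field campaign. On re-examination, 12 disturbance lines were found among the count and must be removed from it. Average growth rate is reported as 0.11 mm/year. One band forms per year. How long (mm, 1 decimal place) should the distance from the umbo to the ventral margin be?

After corrections the count is 216 − 12 = 204 bands.
Length ≈ 0.11 × 204 = 22.4 mm.

22.4 mm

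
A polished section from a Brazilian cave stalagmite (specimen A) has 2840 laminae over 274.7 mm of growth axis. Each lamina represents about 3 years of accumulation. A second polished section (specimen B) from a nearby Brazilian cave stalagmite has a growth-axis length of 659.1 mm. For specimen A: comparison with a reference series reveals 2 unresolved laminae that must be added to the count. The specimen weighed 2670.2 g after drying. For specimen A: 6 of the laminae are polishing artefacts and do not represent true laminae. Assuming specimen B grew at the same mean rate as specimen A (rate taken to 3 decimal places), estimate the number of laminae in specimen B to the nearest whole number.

6866 laminae

Specimen A: correcting the raw count gives 2840 − 6 + 2 = 2836 true laminae.
Specimen A: at 3 years per lamina, 2836 × 3 = 8508 years.
A: 274.7 mm over 8508 years gives 274.7 / 8508 ≈ 0.032 mm/yr.
For B, 659.1 / 0.032 = 20596.88 years; at 3 years per lamina that is 20596.88 / 3 ≈ 6866 laminae.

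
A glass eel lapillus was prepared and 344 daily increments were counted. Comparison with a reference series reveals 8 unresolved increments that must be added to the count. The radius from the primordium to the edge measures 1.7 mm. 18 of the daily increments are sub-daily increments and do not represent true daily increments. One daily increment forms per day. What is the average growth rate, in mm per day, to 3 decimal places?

0.005 mm per day

True daily increment count = 344 − 18 + 8 = 334.
Mean rate = 1.7 mm / 334 days ≈ 0.005 mm per day.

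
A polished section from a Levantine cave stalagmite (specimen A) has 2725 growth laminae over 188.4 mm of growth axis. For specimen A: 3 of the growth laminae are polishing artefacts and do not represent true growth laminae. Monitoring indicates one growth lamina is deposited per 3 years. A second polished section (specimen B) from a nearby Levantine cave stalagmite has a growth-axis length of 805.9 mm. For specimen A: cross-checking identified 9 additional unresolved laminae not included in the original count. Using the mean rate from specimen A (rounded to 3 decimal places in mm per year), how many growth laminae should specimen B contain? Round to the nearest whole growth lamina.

Specimen A: after corrections the count is 2725 − 3 + 9 = 2731 growth laminae.
Specimen A: at 3 years per growth lamina, 2731 × 3 = 8193 years.
A: 188.4 mm over 8193 years gives 188.4 / 8193 ≈ 0.023 mm/year.
For B, 805.9 / 0.023 = 35039.13 years; at 3 years per growth lamina that is 35039.13 / 3 ≈ 11680 growth laminae.

11680 growth laminae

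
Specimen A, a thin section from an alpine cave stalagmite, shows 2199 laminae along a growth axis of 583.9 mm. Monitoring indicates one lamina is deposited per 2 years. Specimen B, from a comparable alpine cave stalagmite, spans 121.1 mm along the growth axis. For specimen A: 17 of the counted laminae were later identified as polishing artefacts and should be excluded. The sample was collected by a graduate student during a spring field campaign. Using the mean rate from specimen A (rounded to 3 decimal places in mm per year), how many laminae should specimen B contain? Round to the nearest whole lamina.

Specimen A: correcting the raw count gives 2199 − 17 = 2182 true laminae.
Specimen A: at 2 years per lamina, 2182 × 2 = 4364 years.
A: Extension rate ≈ 583.9 / 4364 = 0.134 mm per year.
For B, 121.1 / 0.134 = 903.73 years; at 2 years per lamina that is 903.73 / 2 ≈ 452 laminae.

452 laminae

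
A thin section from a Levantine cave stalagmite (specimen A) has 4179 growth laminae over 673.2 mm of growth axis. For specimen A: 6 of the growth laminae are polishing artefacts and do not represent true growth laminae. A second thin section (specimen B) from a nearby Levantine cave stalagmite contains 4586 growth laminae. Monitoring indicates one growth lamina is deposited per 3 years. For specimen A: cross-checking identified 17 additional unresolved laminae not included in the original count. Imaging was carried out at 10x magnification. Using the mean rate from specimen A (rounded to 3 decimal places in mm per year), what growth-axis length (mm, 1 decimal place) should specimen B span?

742.9 mm

Specimen A: true growth lamina count = 4179 − 6 + 17 = 4190.
Specimen A: at 3 years per growth lamina, 4190 × 3 = 12570 years.
A: Mean rate = 673.2 mm / 12570 years ≈ 0.054 mm per year.
Specimen B: at 3 years per growth lamina, 4586 × 3 = 13758 years. B's length ≈ 0.054 × 13758 = 742.9 mm.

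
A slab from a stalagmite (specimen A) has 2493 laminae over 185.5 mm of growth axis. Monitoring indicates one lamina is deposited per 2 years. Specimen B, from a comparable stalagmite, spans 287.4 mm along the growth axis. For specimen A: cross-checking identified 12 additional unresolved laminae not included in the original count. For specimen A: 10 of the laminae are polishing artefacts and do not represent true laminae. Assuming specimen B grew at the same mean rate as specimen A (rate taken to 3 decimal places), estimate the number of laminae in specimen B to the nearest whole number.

3884 laminae

Specimen A: true lamina count = 2493 − 10 + 12 = 2495.
Specimen A: at 2 years per lamina, 2495 × 2 = 4990 years.
A: Extension rate ≈ 185.5 / 4990 = 0.037 mm/yr.
For B, 287.4 / 0.037 = 7767.57 years; at 2 years per lamina that is 7767.57 / 2 ≈ 3884 laminae.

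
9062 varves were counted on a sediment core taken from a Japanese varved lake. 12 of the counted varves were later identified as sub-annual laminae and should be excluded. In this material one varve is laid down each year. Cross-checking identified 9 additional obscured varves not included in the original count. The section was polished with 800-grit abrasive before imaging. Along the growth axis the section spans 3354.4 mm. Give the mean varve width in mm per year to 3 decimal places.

Adjusted count: 9062 − 12 + 9 = 9059 varves.
Extension rate ≈ 3354.4 / 9059 = 0.370 mm per year.

0.370 mm per year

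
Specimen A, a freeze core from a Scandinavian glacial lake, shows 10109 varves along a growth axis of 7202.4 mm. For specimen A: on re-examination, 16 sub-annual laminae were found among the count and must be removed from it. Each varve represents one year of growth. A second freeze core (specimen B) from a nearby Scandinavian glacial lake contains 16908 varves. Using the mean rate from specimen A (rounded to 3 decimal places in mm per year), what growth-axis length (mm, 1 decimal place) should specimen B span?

12072.3 mm

Specimen A: after corrections the count is 10109 − 16 = 10093 varves.
A: Mean rate = 7202.4 mm / 10093 years ≈ 0.714 mm/year.
For B, 0.714 mm/year × 16908 years = 12072.3 mm.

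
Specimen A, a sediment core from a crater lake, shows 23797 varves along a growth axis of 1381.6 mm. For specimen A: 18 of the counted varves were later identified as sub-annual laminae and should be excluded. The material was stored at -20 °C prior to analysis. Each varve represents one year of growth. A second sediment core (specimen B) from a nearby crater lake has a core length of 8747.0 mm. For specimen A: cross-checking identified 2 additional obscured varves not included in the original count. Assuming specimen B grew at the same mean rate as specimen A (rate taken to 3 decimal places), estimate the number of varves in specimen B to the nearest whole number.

Specimen A: true varve count = 23797 − 18 + 2 = 23781.
A: Mean rate = 1381.6 mm / 23781 years ≈ 0.058 mm per year.
B spans 8747.0 / 0.058 = 150810.34 years ≈ 150810 varves.

150810 varves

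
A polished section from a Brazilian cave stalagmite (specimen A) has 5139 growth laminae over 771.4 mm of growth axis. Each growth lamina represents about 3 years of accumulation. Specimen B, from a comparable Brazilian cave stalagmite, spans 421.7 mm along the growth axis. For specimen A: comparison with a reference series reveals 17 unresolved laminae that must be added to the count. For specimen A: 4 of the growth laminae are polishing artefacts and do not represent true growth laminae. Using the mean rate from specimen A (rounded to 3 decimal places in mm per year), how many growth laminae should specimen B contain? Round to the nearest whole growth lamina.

2811 growth laminae

Specimen A: true growth lamina count = 5139 − 4 + 17 = 5152.
Specimen A: multiplying by 3 years per growth lamina: 5152 × 3 = 15456 years.
A: 771.4 mm over 15456 years gives 771.4 / 15456 ≈ 0.050 mm per year.
B spans 421.7 / 0.050 = 8434.00 years; at 3 years per growth lamina that is 8434.00 / 3 ≈ 2811 growth laminae.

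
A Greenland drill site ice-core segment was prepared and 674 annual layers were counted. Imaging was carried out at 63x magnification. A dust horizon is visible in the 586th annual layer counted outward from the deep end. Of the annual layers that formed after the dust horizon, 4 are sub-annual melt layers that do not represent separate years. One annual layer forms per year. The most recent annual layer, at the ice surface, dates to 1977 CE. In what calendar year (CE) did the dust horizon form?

1893 CE

The dust horizon sits at annual layer 586 from the deep end, so 674 − 586 = 88 annual layers formed after it.
Excluding 4 false annual layers: 88 − 4 = 84.
The annual layer at the ice surface is 1977 CE, so the dust horizon dates to 1977 − 84 = 1893 CE.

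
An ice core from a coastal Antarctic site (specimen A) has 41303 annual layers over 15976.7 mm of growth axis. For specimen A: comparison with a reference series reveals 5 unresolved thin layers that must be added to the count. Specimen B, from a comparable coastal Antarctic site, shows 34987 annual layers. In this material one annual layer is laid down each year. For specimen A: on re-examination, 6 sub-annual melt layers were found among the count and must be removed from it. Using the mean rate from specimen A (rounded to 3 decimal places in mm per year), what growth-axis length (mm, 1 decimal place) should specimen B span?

13540.0 mm

Specimen A: after corrections the count is 41303 − 6 + 5 = 41302 annual layers.
A: 15976.7 mm over 41302 years gives 15976.7 / 41302 ≈ 0.387 mm per year.
Length of B = 0.387 × 34987 = 13540.0 mm.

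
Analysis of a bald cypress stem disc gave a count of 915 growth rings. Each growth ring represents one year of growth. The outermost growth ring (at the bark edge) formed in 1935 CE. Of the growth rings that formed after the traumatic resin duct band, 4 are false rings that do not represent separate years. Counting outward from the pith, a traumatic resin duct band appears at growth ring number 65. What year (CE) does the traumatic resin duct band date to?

915 − 65 = 850 growth rings lie beyond the traumatic resin duct band toward the bark edge.
Removing the 4 false growth rings leaves 850 − 4 = 846 true growth rings beyond the traumatic resin duct band.
The growth ring at the bark edge is 1935 CE, so the traumatic resin duct band dates to 1935 − 846 = 1089 CE.

1089 CE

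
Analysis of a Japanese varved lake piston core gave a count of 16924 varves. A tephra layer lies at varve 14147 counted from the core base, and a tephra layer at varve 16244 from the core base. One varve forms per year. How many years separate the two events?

2097 years

Separation: 16244 − 14147 = 2097 varves.
That is 2097 years at one varve per year.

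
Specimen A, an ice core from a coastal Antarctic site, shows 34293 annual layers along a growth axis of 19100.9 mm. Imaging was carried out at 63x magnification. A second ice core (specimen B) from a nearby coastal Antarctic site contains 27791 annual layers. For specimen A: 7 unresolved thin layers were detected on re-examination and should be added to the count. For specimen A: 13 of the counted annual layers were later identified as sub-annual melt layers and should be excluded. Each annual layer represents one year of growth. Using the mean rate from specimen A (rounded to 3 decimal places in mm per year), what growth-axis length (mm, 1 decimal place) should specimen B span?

15479.6 mm

Specimen A: adjusted count: 34293 − 13 + 7 = 34287 annual layers.
A: 19100.9 mm over 34287 years gives 19100.9 / 34287 ≈ 0.557 mm/year.
For B, 0.557 mm/year × 27791 years = 15479.6 mm.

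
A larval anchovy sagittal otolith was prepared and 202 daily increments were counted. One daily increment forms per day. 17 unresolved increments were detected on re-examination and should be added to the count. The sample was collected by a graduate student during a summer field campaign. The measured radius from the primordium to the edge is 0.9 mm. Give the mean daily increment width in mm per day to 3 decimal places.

Adjusted count: 202 + 17 = 219 daily increments.
Mean rate = 0.9 mm / 219 days ≈ 0.004 mm per day.

0.004 mm per day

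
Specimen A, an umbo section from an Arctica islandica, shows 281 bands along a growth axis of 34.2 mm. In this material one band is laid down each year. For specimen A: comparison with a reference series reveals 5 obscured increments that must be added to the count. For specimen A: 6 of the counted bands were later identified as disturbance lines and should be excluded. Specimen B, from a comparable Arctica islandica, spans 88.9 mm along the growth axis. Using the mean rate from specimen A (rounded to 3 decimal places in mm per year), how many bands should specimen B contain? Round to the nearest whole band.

Specimen A: adjusted count: 281 − 6 + 5 = 280 bands.
A: Mean rate = 34.2 mm / 280 years ≈ 0.122 mm/yr.
B spans 88.9 / 0.122 = 728.69 years ≈ 729 bands.

729 bands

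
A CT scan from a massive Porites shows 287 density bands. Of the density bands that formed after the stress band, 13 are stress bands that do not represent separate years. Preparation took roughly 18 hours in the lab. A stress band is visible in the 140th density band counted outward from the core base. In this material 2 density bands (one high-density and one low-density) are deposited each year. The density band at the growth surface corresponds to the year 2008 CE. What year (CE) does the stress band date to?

287 − 140 = 147 density bands lie beyond the stress band toward the growth surface.
147 − 13 false = 134 true density bands after the stress band.
With 2 density bands per year, 134 / 2 = 67 years.
2008 − 67 = 1941 CE.

1941 CE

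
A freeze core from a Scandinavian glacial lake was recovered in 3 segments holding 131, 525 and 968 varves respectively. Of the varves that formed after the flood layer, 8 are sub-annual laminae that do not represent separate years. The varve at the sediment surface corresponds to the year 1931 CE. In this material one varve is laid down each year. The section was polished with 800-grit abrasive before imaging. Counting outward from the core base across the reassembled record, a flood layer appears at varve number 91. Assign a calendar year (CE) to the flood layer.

406 CE

Total varves = 131 + 525 + 968 = 1624.
The flood layer sits at varve 91 from the core base, so 1624 − 91 = 1533 varves formed after it.
1533 − 8 false = 1525 true varves after the flood layer.
1931 − 1525 = 406 CE.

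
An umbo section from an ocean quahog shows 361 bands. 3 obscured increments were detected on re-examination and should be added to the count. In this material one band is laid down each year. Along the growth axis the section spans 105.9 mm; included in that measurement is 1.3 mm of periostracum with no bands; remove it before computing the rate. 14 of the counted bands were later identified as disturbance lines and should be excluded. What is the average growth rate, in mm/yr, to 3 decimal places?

Correcting the raw count gives 361 − 14 + 3 = 350 true bands.
Net length = 105.9 − 1.3 = 104.6 mm.
Extension rate ≈ 104.6 / 350 = 0.299 mm/yr.

0.299 mm/yr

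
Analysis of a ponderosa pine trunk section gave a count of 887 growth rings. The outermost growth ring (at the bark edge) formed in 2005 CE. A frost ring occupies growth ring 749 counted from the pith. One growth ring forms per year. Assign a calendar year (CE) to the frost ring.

887 − 749 = 138 growth rings lie beyond the frost ring toward the bark edge.
The growth ring at the bark edge is 2005 CE, so the frost ring dates to 2005 − 138 = 1867 CE.

1867 CE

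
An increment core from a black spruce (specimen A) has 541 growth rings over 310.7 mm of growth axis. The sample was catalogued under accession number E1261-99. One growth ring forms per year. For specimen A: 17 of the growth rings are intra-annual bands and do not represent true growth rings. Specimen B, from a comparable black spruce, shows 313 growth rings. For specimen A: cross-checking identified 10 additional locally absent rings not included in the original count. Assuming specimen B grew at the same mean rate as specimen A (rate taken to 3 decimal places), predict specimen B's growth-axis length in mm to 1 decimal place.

Specimen A: correcting the raw count gives 541 − 17 + 10 = 534 true growth rings.
A: Mean rate = 310.7 mm / 534 years ≈ 0.582 mm/year.
Length of B = 0.582 × 313 = 182.2 mm.

182.2 mm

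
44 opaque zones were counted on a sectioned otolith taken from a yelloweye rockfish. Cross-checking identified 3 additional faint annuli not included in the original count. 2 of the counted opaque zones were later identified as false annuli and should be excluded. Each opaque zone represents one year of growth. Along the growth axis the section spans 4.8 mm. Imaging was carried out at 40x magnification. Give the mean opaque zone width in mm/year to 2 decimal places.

0.11 mm/year

True opaque zone count = 44 − 2 + 3 = 45.
4.8 mm over 45 years gives 4.8 / 45 ≈ 0.11 mm/year.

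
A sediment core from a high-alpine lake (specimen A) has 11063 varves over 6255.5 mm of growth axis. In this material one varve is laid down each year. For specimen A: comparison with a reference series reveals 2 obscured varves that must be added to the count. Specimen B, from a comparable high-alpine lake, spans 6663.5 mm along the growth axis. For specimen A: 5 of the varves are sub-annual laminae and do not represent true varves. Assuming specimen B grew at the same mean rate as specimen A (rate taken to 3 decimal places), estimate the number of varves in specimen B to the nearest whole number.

Specimen A: after corrections the count is 11063 − 5 + 2 = 11060 varves.
A: 6255.5 mm over 11060 years gives 6255.5 / 11060 ≈ 0.566 mm/yr.
B spans 6663.5 / 0.566 = 11772.97 years ≈ 11773 varves.

11773 varves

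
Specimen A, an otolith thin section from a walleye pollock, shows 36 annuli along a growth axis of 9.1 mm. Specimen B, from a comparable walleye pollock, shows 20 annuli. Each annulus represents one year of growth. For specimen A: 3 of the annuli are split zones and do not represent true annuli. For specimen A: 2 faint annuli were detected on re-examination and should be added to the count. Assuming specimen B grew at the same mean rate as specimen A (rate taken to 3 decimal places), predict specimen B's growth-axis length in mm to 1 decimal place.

Specimen A: correcting the raw count gives 36 − 3 + 2 = 35 true annuli.
A: 9.1 mm over 35 years gives 9.1 / 35 ≈ 0.260 mm/yr.
Length of B = 0.260 × 20 = 5.2 mm.

5.2 mm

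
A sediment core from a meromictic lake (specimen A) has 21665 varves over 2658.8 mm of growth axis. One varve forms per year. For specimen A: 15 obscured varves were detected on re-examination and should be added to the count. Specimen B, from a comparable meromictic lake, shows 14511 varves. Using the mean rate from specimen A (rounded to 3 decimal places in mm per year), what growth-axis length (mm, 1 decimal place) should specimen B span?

1784.9 mm

Specimen A: true varve count = 21665 + 15 = 21680.
A: Extension rate ≈ 2658.8 / 21680 = 0.123 mm/year.
For B, 0.123 mm/year × 14511 years = 1784.9 mm.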